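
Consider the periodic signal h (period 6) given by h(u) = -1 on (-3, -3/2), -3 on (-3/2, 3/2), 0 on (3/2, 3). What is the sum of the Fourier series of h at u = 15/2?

u = 15/2 differs from u = 3/2 by 1 full period(s), and the series is 6-periodic.
At u = 3/2 the one-sided limits are h(3/2^-) = -3 and h(3/2^+) = 0.
By Dirichlet's theorem the series converges to their average, [(-3) + (0)]/2 = -3/2.

-3/2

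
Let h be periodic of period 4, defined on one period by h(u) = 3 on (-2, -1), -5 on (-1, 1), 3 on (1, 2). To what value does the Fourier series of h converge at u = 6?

u = 6 differs from u = 2 by 1 full period(s), and the series is 4-periodic.
h is continuous at u = 2 with value 3, so the series converges to 3 there.

3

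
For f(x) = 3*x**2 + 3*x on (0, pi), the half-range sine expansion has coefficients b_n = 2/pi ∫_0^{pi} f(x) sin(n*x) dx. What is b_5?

6*(-4 + 25*pi + 25*pi**2)/(125*pi)

b_5 = 2/pi ∫_0^{pi} (3*x**2 + 3*x) sin(5*x) dx.
Integrating by parts twice (tabular method), an antiderivative of (3*x**2 + 3*x) sin(5*x) is -3*x**2*cos(5*x)/5 + 6*x*sin(5*x)/25 - 3*x*cos(5*x)/5 + 3*sin(5*x)/25 + 6*cos(5*x)/125; evaluating from 0 to pi: ∫_{0}^{pi} (3*x**2 + 3*x) sin(5*x) dx = (-6/125 + 3*pi/5 + 3*pi**2/5) - (6/125) = -12/125 + 3*pi/5 + 3*pi**2/5.
Hence b_5 = (2/pi)·(-12/125 + 3*pi/5 + 3*pi**2/5) = 6*(-4 + 25*pi + 25*pi**2)/(125*pi).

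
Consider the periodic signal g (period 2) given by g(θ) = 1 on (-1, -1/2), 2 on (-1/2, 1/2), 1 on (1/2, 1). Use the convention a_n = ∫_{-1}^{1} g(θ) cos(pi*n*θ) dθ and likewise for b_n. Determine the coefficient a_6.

0

a_6 = ∫_{-1}^{1} g(θ) cos(6*pi*θ) dθ.
g is even and cos(6*pi*θ) is even, so the integrand is even and a_6 = 2 ∫_0^{1} g(θ) cos(6*pi*θ) dθ.
Split the integral at the breakpoints.
Directly, an antiderivative of (2) cos(6*pi*θ) is sin(6*pi*θ)/(3*pi); evaluating from 0 to 1/2: ∫_{0}^{1/2} (2) cos(6*pi*θ) dθ = (0) - (0) = 0.
Directly, an antiderivative of (1) cos(6*pi*θ) is sin(6*pi*θ)/(6*pi); evaluating from 1/2 to 1: ∫_{1/2}^{1} (1) cos(6*pi*θ) dθ = (0) - (0) = 0.
Summing the pieces and multiplying by 2 gives a_6 = 0.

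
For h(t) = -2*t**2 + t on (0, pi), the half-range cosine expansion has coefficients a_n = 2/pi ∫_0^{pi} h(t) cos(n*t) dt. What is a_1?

a_1 = 2/pi ∫_0^{pi} (-2*t**2 + t) cos(t) dt.
Integrating by parts twice (tabular method), an antiderivative of (-2*t**2 + t) cos(t) is -2*t**2*sin(t) + t*sin(t) - 4*t*cos(t) + 4*sin(t) + cos(t); evaluating from 0 to pi: ∫_{0}^{pi} (-2*t**2 + t) cos(t) dt = (-1 + 4*pi) - (1) = -2 + 4*pi.
Hence a_1 = (2/pi)·(-2 + 4*pi) = 8 - 4/pi.

8 - 4/pi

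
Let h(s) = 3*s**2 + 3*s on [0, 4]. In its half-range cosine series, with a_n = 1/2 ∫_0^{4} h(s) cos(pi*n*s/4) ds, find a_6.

a_6 = 1/2 ∫_0^{4} (3*s**2 + 3*s) cos(3*pi*s/2) ds.
Integrating by parts twice (tabular method), an antiderivative of (3*s**2 + 3*s) cos(3*pi*s/2) is 2*s**2*sin(3*pi*s/2)/pi + 2*s*sin(3*pi*s/2)/pi + 8*s*cos(3*pi*s/2)/(3*pi**2) - 16*sin(3*pi*s/2)/(9*pi**3) + 4*cos(3*pi*s/2)/(3*pi**2); evaluating from 0 to 4: ∫_{0}^{4} (3*s**2 + 3*s) cos(3*pi*s/2) ds = (12/pi**2) - (4/(3*pi**2)) = 32/(3*pi**2).
Hence a_6 = (1/2)·(32/(3*pi**2)) = 16/(3*pi**2).

16/(3*pi**2)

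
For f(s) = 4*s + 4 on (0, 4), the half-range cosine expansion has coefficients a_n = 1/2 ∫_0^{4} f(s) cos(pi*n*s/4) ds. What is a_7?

a_7 = 1/2 ∫_0^{4} (4*s + 4) cos(7*pi*s/4) ds.
Integrating by parts (boundary term plus one more integral), an antiderivative of (4*s + 4) cos(7*pi*s/4) is 16*s*sin(7*pi*s/4)/(7*pi) + 16*sin(7*pi*s/4)/(7*pi) + 64*cos(7*pi*s/4)/(49*pi**2); evaluating from 0 to 4: ∫_{0}^{4} (4*s + 4) cos(7*pi*s/4) ds = (-64/(49*pi**2)) - (64/(49*pi**2)) = -128/(49*pi**2).
Hence a_7 = (1/2)·(-128/(49*pi**2)) = -64/(49*pi**2).

-64/(49*pi**2)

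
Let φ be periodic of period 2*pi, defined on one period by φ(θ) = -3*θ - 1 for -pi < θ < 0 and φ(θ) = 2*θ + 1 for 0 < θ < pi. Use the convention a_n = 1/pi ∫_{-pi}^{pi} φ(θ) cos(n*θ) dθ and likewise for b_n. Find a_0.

5*pi/2

a_0 = 1/pi ∫_{-pi}^{pi} φ(θ) dθ = 1/pi · (5*pi**2/2) = 5*pi/2.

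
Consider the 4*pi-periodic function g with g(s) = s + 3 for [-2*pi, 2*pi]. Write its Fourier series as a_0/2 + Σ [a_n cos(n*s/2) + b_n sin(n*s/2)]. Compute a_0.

6

a_0 = (1/(2*pi)) ∫_{-2*pi}^{2*pi} g(s) ds = (1/(2*pi)) · (12*pi) = 6.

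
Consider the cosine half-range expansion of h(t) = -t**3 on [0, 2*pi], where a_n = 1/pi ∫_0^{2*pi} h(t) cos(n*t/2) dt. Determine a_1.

a_1 = 1/pi ∫_0^{2*pi} (-t**3) cos(t/2) dt.
Integrating by parts three times (tabular method), an antiderivative of (-t**3) cos(t/2) is -2*t**3*sin(t/2) - 12*t**2*cos(t/2) + 48*t*sin(t/2) + 96*cos(t/2); evaluating from 0 to 2*pi: ∫_{0}^{2*pi} (-t**3) cos(t/2) dt = (-96 + 48*pi**2) - (96) = -192 + 48*pi**2.
Hence a_1 = (1/pi)·(-192 + 48*pi**2) = -192/pi + 48*pi.

-192/pi + 48*pi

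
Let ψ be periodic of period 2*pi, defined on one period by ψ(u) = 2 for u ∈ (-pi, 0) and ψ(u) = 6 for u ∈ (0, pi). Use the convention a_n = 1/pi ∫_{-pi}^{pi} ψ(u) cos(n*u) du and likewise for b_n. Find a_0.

a_0 = 1/pi ∫_{-pi}^{pi} ψ(u) du = 1/pi · (8*pi) = 8.

8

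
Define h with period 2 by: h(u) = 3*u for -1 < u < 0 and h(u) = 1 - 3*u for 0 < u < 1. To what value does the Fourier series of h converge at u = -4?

1/2

u = -4 differs from u = 0 by -2 full period(s), and the series is 2-periodic.
At u = 0 the one-sided limits are h(0^-) = 0 and h(0^+) = 1.
By Dirichlet's theorem the series converges to their average, [(0) + (1)]/2 = 1/2.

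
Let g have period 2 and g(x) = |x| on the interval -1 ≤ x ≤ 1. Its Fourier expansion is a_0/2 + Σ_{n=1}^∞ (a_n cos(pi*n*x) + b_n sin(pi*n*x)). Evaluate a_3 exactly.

-4/(9*pi**2)

a_3 = ∫_{-1}^{1} g(x) cos(3*pi*x) dx.
g is even and cos(3*pi*x) is even, so the integrand is even and a_3 = 2 ∫_0^{1} g(x) cos(3*pi*x) dx.
Integrating by parts (boundary term plus one more integral), an antiderivative of (x) cos(3*pi*x) is x*sin(3*pi*x)/(3*pi) + cos(3*pi*x)/(9*pi**2); evaluating from 0 to 1: ∫_{0}^{1} (x) cos(3*pi*x) dx = (-1/(9*pi**2)) - (1/(9*pi**2)) = -2/(9*pi**2).
Hence a_3 = 2·(-2/(9*pi**2)) = -4/(9*pi**2).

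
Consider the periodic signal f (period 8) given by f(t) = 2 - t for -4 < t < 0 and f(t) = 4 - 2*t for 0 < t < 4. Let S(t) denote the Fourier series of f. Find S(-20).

1

t = -20 differs from t = -4 by -2 full period(s), and the series is 8-periodic.
At t = -4 the one-sided limits are f(-4^-) = -4 and f(-4^+) = 6.
By Dirichlet's theorem the series converges to their average, [(-4) + (6)]/2 = 1.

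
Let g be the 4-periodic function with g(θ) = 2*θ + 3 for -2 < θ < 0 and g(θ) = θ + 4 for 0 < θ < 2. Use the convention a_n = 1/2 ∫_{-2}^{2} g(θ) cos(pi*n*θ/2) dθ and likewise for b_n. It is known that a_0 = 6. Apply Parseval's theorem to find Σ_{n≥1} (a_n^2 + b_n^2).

29/3

Parseval: a_0^2/2 + Σ_{n≥1} (a_n^2+b_n^2) = 1/2 ∫_{-2}^{2} g(θ)^2 dθ = 83/3.
Subtract a_0^2/2 = 18: Σ (a_n^2+b_n^2) = 29/3.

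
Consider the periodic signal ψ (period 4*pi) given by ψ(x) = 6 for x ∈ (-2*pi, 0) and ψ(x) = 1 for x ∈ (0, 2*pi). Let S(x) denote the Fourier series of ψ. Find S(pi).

ψ is continuous at x = pi with value 1, so the series converges to 1 there.

1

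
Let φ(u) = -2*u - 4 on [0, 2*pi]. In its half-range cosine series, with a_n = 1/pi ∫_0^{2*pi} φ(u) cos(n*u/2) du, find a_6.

0

a_6 = 1/pi ∫_0^{2*pi} (-2*u - 4) cos(3*u) du.
Integrating by parts (boundary term plus one more integral), an antiderivative of (-2*u - 4) cos(3*u) is -2*u*sin(3*u)/3 - 4*sin(3*u)/3 - 2*cos(3*u)/9; evaluating from 0 to 2*pi: ∫_{0}^{2*pi} (-2*u - 4) cos(3*u) du = (-2/9) - (-2/9) = 0.
Hence a_6 = (1/pi)·(0) = 0.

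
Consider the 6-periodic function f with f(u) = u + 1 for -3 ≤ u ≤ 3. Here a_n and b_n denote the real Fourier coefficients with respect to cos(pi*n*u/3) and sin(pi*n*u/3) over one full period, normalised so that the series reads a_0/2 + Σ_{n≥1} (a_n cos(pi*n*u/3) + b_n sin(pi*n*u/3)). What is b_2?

-3/pi

b_2 = 1/3 ∫_{-3}^{3} f(u) sin(2*pi*u/3) du.
Integrating by parts (boundary term plus one more integral), an antiderivative of (u + 1) sin(2*pi*u/3) is -3*u*cos(2*pi*u/3)/(2*pi) + 9*sin(2*pi*u/3)/(4*pi**2) - 3*cos(2*pi*u/3)/(2*pi); evaluating from -3 to 3: ∫_{-3}^{3} (u + 1) sin(2*pi*u/3) du = (-6/pi) - (3/pi) = -9/pi.
Hence b_2 = (1/3)·(-9/pi) = -3/pi.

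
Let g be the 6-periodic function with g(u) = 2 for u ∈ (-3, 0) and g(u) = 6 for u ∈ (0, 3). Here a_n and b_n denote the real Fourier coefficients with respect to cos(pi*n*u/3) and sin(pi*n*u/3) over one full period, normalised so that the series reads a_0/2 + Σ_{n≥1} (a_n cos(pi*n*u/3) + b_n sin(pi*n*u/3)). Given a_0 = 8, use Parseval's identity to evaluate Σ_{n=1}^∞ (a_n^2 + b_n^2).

Parseval: a_0^2/2 + Σ_{n≥1} (a_n^2+b_n^2) = 1/3 ∫_{-3}^{3} g(u)^2 du = 40.
Subtract a_0^2/2 = 32: Σ (a_n^2+b_n^2) = 8.

8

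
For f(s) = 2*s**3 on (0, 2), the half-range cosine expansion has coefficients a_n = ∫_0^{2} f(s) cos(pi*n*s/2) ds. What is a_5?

96*(4 - 25*pi**2)/(625*pi**4)

a_5 = ∫_0^{2} (2*s**3) cos(5*pi*s/2) ds.
Integrating by parts three times (tabular method), an antiderivative of (2*s**3) cos(5*pi*s/2) is 4*s**3*sin(5*pi*s/2)/(5*pi) + 24*s**2*cos(5*pi*s/2)/(25*pi**2) - 96*s*sin(5*pi*s/2)/(125*pi**3) - 192*cos(5*pi*s/2)/(625*pi**4); evaluating from 0 to 2: ∫_{0}^{2} (2*s**3) cos(5*pi*s/2) ds = (96*(2 - 25*pi**2)/(625*pi**4)) - (-192/(625*pi**4)) = 96*(4 - 25*pi**2)/(625*pi**4).
Hence a_5 = 96*(4 - 25*pi**2)/(625*pi**4).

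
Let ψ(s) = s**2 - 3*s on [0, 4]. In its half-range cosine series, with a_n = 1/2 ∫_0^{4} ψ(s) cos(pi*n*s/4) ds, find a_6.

16/(9*pi**2)

a_6 = 1/2 ∫_0^{4} (s**2 - 3*s) cos(3*pi*s/2) ds.
Integrating by parts twice (tabular method), an antiderivative of (s**2 - 3*s) cos(3*pi*s/2) is 2*s**2*sin(3*pi*s/2)/(3*pi) - 2*s*sin(3*pi*s/2)/pi + 8*s*cos(3*pi*s/2)/(9*pi**2) - 16*sin(3*pi*s/2)/(27*pi**3) - 4*cos(3*pi*s/2)/(3*pi**2); evaluating from 0 to 4: ∫_{0}^{4} (s**2 - 3*s) cos(3*pi*s/2) ds = (20/(9*pi**2)) - (-4/(3*pi**2)) = 32/(9*pi**2).
Hence a_6 = (1/2)·(32/(9*pi**2)) = 16/(9*pi**2).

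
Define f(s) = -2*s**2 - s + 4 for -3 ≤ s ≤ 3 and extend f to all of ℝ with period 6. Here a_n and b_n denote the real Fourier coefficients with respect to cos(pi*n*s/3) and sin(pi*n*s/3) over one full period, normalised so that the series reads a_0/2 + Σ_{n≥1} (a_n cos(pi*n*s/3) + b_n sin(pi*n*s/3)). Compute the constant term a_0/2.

-2

a_0 = 1/3 ∫_{-3}^{3} f(s) ds = 1/3 · (-12) = -4.
So the constant term a_0/2 = -2.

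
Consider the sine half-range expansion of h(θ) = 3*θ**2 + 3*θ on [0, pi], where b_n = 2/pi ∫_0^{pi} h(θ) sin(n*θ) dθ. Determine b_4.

-3*pi/2 - 3/2

b_4 = 2/pi ∫_0^{pi} (3*θ**2 + 3*θ) sin(4*θ) dθ.
Integrating by parts twice (tabular method), an antiderivative of (3*θ**2 + 3*θ) sin(4*θ) is -3*θ**2*cos(4*θ)/4 + 3*θ*sin(4*θ)/8 - 3*θ*cos(4*θ)/4 + 3*sin(4*θ)/16 + 3*cos(4*θ)/32; evaluating from 0 to pi: ∫_{0}^{pi} (3*θ**2 + 3*θ) sin(4*θ) dθ = (-3*pi**2/4 - 3*pi/4 + 3/32) - (3/32) = -3*pi*(1 + pi)/4.
Hence b_4 = (2/pi)·(-3*pi*(1 + pi)/4) = -3*pi/2 - 3/2.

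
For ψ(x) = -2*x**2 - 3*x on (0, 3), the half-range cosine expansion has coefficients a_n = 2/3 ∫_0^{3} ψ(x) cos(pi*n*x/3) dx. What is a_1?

108/pi**2

a_1 = 2/3 ∫_0^{3} (-2*x**2 - 3*x) cos(pi*x/3) dx.
Integrating by parts twice (tabular method), an antiderivative of (-2*x**2 - 3*x) cos(pi*x/3) is -6*x**2*sin(pi*x/3)/pi - 9*x*sin(pi*x/3)/pi - 36*x*cos(pi*x/3)/pi**2 + 108*sin(pi*x/3)/pi**3 - 27*cos(pi*x/3)/pi**2; evaluating from 0 to 3: ∫_{0}^{3} (-2*x**2 - 3*x) cos(pi*x/3) dx = (135/pi**2) - (-27/pi**2) = 162/pi**2.
Hence a_1 = (2/3)·(162/pi**2) = 108/pi**2.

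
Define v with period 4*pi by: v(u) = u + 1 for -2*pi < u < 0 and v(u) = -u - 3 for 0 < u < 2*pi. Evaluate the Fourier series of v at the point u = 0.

At u = 0 the one-sided limits are v(0^-) = 1 and v(0^+) = -3.
By Dirichlet's theorem the series converges to their average, [(1) + (-3)]/2 = -1.

-1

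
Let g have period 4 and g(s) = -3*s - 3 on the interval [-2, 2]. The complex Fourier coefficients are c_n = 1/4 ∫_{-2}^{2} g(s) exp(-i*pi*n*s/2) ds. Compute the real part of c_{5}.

Since g is real-valued, Re(c_{5}) = 1/4 ∫_{-2}^{2} g(s) cos(5*pi*s/2) ds = a_{5}/2.
Integrating by parts (boundary term plus one more integral), an antiderivative of (-3*s - 3) cos(5*pi*s/2) is -6*s*sin(5*pi*s/2)/(5*pi) - 6*sin(5*pi*s/2)/(5*pi) - 12*cos(5*pi*s/2)/(25*pi**2); evaluating from -2 to 2: ∫_{-2}^{2} (-3*s - 3) cos(5*pi*s/2) ds = (12/(25*pi**2)) - (12/(25*pi**2)) = 0.
Hence Re(c_{5}) = (1/4)·(0) = 0.

0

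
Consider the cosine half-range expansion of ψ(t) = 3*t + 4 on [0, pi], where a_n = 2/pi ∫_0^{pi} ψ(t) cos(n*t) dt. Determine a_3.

-4/(3*pi)

a_3 = 2/pi ∫_0^{pi} (3*t + 4) cos(3*t) dt.
Integrating by parts (boundary term plus one more integral), an antiderivative of (3*t + 4) cos(3*t) is t*sin(3*t) + 4*sin(3*t)/3 + cos(3*t)/3; evaluating from 0 to pi: ∫_{0}^{pi} (3*t + 4) cos(3*t) dt = (-1/3) - (1/3) = -2/3.
Hence a_3 = (2/pi)·(-2/3) = -4/(3*pi).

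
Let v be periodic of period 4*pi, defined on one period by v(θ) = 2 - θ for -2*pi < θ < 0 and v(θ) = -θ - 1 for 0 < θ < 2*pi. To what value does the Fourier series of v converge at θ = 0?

At θ = 0 the one-sided limits are v(0^-) = 2 and v(0^+) = -1.
By Dirichlet's theorem the series converges to their average, [(2) + (-1)]/2 = 1/2.

1/2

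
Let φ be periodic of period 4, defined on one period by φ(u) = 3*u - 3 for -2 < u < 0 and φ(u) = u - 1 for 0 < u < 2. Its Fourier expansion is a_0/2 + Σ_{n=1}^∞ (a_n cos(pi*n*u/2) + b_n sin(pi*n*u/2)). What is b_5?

b_5 = 1/2 ∫_{-2}^{2} φ(u) sin(5*pi*u/2) du.
Split the integral at the breakpoints.
Integrating by parts (boundary term plus one more integral), an antiderivative of (3*u - 3) sin(5*pi*u/2) is -6*u*cos(5*pi*u/2)/(5*pi) + 12*sin(5*pi*u/2)/(25*pi**2) + 6*cos(5*pi*u/2)/(5*pi); evaluating from -2 to 0: ∫_{-2}^{0} (3*u - 3) sin(5*pi*u/2) du = (6/(5*pi)) - (-18/(5*pi)) = 24/(5*pi).
Integrating by parts (boundary term plus one more integral), an antiderivative of (u - 1) sin(5*pi*u/2) is -2*u*cos(5*pi*u/2)/(5*pi) + 4*sin(5*pi*u/2)/(25*pi**2) + 2*cos(5*pi*u/2)/(5*pi); evaluating from 0 to 2: ∫_{0}^{2} (u - 1) sin(5*pi*u/2) du = (2/(5*pi)) - (2/(5*pi)) = 0.
Summing the pieces and multiplying by (1/2) gives b_5 = 12/(5*pi).

12/(5*pi)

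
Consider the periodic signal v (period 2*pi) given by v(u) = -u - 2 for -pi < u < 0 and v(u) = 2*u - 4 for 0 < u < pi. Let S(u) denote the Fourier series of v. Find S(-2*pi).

u = -2*pi differs from u = 0 by -1 full period(s), and the series is 2*pi-periodic.
At u = 0 the one-sided limits are v(0^-) = -2 and v(0^+) = -4.
By Dirichlet's theorem the series converges to their average, [(-2) + (-4)]/2 = -3.

-3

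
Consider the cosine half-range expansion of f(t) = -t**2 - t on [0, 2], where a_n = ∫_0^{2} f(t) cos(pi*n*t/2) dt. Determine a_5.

a_5 = ∫_0^{2} (-t**2 - t) cos(5*pi*t/2) dt.
Integrating by parts twice (tabular method), an antiderivative of (-t**2 - t) cos(5*pi*t/2) is -2*t**2*sin(5*pi*t/2)/(5*pi) - 2*t*sin(5*pi*t/2)/(5*pi) - 8*t*cos(5*pi*t/2)/(25*pi**2) + 16*sin(5*pi*t/2)/(125*pi**3) - 4*cos(5*pi*t/2)/(25*pi**2); evaluating from 0 to 2: ∫_{0}^{2} (-t**2 - t) cos(5*pi*t/2) dt = (4/(5*pi**2)) - (-4/(25*pi**2)) = 24/(25*pi**2).
Hence a_5 = 24/(25*pi**2).

24/(25*pi**2)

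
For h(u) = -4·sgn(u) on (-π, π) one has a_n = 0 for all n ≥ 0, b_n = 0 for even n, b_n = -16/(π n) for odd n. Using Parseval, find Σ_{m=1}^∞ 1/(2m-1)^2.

Parseval: Σ b_n^2 = (1/π) ∫_{-π}^{π} h(u)^2 du = 32.
Only odd n contribute, with b_n^2 = 256/(π^2 n^2), so Σ_{m≥1} 1/(2m-1)^2 = π^2·(32)/256 = pi**2/8.

pi**2/8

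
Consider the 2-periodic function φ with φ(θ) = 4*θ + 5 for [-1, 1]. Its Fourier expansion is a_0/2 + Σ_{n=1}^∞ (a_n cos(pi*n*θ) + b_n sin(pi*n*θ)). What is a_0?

a_0 = ∫_{-1}^{1} φ(θ) dθ = 10.

10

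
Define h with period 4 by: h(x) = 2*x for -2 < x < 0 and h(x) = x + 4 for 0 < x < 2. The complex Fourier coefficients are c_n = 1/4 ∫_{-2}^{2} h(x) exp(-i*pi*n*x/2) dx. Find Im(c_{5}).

Since h is real-valued, Im(c_{5}) = -1/4 ∫_{-2}^{2} h(x) sin(5*pi*x/2) dx = -b_{5}/2.
Split the integral at the breakpoints.
Integrating by parts (boundary term plus one more integral), an antiderivative of (2*x) sin(5*pi*x/2) is -4*x*cos(5*pi*x/2)/(5*pi) + 8*sin(5*pi*x/2)/(25*pi**2); evaluating from -2 to 0: ∫_{-2}^{0} (2*x) sin(5*pi*x/2) dx = (0) - (-8/(5*pi)) = 8/(5*pi).
Integrating by parts (boundary term plus one more integral), an antiderivative of (x + 4) sin(5*pi*x/2) is -2*x*cos(5*pi*x/2)/(5*pi) + 4*sin(5*pi*x/2)/(25*pi**2) - 8*cos(5*pi*x/2)/(5*pi); evaluating from 0 to 2: ∫_{0}^{2} (x + 4) sin(5*pi*x/2) dx = (12/(5*pi)) - (-8/(5*pi)) = 4/pi.
So ∫_{-2}^{2} h(x) sin(5*pi*x/2) dx = 28/(5*pi).
Hence Im(c_{5}) = (-1/4)·(28/(5*pi)) = -7/(5*pi).

-7/(5*pi)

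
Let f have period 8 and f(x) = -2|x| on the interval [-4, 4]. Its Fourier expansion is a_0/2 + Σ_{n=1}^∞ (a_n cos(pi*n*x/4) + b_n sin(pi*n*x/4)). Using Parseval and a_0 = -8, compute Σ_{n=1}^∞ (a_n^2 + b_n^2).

Parseval: a_0^2/2 + Σ_{n≥1} (a_n^2+b_n^2) = 1/4 ∫_{-4}^{4} f(x)^2 dx = 128/3.
Subtract a_0^2/2 = 32: Σ (a_n^2+b_n^2) = 32/3.

32/3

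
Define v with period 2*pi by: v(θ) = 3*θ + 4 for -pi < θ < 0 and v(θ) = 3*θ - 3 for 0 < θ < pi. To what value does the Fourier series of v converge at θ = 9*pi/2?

-3 + 3*pi/2

θ = 9*pi/2 differs from θ = pi/2 by 2 full period(s), and the series is 2*pi-periodic.
v is continuous at θ = pi/2 with value -3 + 3*pi/2, so the series converges to -3 + 3*pi/2 there.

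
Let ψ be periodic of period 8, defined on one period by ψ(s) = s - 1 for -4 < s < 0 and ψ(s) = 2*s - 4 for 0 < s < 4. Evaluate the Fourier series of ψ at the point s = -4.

-1/2

At s = -4 the one-sided limits are ψ(-4^-) = 4 and ψ(-4^+) = -5.
By Dirichlet's theorem the series converges to their average, [(4) + (-5)]/2 = -1/2.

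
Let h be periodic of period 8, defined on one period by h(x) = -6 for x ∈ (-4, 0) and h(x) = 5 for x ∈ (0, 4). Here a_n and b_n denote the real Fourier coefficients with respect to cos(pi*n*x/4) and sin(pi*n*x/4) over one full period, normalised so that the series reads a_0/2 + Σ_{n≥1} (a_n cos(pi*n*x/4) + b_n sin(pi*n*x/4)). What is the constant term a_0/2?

-1/2

a_0 = 1/4 ∫_{-4}^{4} h(x) dx = 1/4 · (-4) = -1.
So the constant term a_0/2 = -1/2.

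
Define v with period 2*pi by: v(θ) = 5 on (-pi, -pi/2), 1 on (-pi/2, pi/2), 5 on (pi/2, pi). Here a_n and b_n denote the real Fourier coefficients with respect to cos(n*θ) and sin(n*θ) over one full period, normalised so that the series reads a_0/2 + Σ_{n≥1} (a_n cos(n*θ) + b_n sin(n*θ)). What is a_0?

6

a_0 = 1/pi ∫_{-pi}^{pi} v(θ) dθ = 1/pi · (6*pi) = 6.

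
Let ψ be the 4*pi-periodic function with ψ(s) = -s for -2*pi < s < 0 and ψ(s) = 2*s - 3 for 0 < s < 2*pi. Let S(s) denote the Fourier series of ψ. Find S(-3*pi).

s = -3*pi differs from s = pi by -1 full period(s), and the series is 4*pi-periodic.
ψ is continuous at s = pi with value -3 + 2*pi, so the series converges to -3 + 2*pi there.

-3 + 2*pi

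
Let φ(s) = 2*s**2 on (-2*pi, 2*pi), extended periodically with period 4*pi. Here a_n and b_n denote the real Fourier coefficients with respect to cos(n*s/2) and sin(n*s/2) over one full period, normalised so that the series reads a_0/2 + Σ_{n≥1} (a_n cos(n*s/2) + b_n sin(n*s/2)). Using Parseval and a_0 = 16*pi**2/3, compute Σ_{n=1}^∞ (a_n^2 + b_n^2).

Parseval: a_0^2/2 + Σ_{n≥1} (a_n^2+b_n^2) = (1/(2*pi)) ∫_{-2*pi}^{2*pi} φ(s)^2 ds = 128*pi**4/5.
Subtract a_0^2/2 = 128*pi**4/9: Σ (a_n^2+b_n^2) = 512*pi**4/45.

512*pi**4/45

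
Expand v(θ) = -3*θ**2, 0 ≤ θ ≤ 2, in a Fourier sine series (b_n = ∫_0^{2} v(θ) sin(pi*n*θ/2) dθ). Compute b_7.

b_7 = ∫_0^{2} (-3*θ**2) sin(7*pi*θ/2) dθ.
Integrating by parts twice (tabular method), an antiderivative of (-3*θ**2) sin(7*pi*θ/2) is 6*θ**2*cos(7*pi*θ/2)/(7*pi) - 24*θ*sin(7*pi*θ/2)/(49*pi**2) - 48*cos(7*pi*θ/2)/(343*pi**3); evaluating from 0 to 2: ∫_{0}^{2} (-3*θ**2) sin(7*pi*θ/2) dθ = (24*(2 - 49*pi**2)/(343*pi**3)) - (-48/(343*pi**3)) = 24*(4 - 49*pi**2)/(343*pi**3).
Hence b_7 = 24*(4 - 49*pi**2)/(343*pi**3).

24*(4 - 49*pi**2)/(343*pi**3)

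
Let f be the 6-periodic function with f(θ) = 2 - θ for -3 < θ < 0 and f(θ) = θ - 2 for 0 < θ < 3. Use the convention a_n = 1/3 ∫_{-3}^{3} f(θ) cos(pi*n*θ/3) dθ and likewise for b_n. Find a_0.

3

a_0 = 1/3 ∫_{-3}^{3} f(θ) dθ = 1/3 · (9) = 3.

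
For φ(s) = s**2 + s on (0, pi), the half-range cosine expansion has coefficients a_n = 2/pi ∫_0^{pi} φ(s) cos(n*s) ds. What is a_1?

a_1 = 2/pi ∫_0^{pi} (s**2 + s) cos(s) ds.
Integrating by parts twice (tabular method), an antiderivative of (s**2 + s) cos(s) is s**2*sin(s) + s*sin(s) + 2*s*cos(s) - 2*sin(s) + cos(s); evaluating from 0 to pi: ∫_{0}^{pi} (s**2 + s) cos(s) ds = (-2*pi - 1) - (1) = -2*pi - 2.
Hence a_1 = (2/pi)·(-2*pi - 2) = -4 - 4/pi.

-4 - 4/pi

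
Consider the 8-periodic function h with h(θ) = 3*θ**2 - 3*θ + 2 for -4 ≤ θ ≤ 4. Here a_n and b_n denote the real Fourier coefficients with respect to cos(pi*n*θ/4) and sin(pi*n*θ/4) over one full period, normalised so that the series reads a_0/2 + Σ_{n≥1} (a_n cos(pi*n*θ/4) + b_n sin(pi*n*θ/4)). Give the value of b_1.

b_1 = 1/4 ∫_{-4}^{4} h(θ) sin(pi*θ/4) dθ.
Integrating by parts twice (tabular method), an antiderivative of (3*θ**2 - 3*θ + 2) sin(pi*θ/4) is -12*θ**2*cos(pi*θ/4)/pi + 96*θ*sin(pi*θ/4)/pi**2 + 12*θ*cos(pi*θ/4)/pi - 48*sin(pi*θ/4)/pi**2 - 8*cos(pi*θ/4)/pi + 384*cos(pi*θ/4)/pi**3; evaluating from -4 to 4: ∫_{-4}^{4} (3*θ**2 - 3*θ + 2) sin(pi*θ/4) dθ = (-384/pi**3 + 152/pi) - (-384/pi**3 + 248/pi) = -96/pi.
Hence b_1 = (1/4)·(-96/pi) = -24/pi.

-24/pi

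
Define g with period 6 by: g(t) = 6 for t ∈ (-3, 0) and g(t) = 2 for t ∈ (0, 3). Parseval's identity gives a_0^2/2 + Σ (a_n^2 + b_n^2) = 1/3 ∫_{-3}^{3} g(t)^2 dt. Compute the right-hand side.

1/3 ∫_{-3}^{3} g(t)^2 dt = 1/3 · (120) = 40.

40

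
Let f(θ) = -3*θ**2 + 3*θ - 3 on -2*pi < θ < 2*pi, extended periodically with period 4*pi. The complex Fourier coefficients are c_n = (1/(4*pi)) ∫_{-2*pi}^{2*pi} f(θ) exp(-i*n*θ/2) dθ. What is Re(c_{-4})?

-3/2

Since f is real-valued, Re(c_{-4}) = (1/(4*pi)) ∫_{-2*pi}^{2*pi} f(θ) cos(-2*θ) dθ = a_{4}/2.
Integrating by parts twice (tabular method), an antiderivative of (-3*θ**2 + 3*θ - 3) cos(-2*θ) is -3*θ**2*sin(2*θ)/2 + 3*θ*sin(2*θ)/2 - 3*θ*cos(2*θ)/2 - 3*sin(2*θ)/4 + 3*cos(2*θ)/4; evaluating from -2*pi to 2*pi: ∫_{-2*pi}^{2*pi} (-3*θ**2 + 3*θ - 3) cos(-2*θ) dθ = (3/4 - 3*pi) - (3/4 + 3*pi) = -6*pi.
Hence Re(c_{-4}) = (1/(4*pi))·(-6*pi) = -3/2.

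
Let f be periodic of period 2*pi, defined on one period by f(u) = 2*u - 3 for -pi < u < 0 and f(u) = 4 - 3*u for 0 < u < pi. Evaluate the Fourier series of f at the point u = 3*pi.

1/2 - 5*pi/2

u = 3*pi differs from u = -pi by 2 full period(s), and the series is 2*pi-periodic.
At u = -pi the one-sided limits are f(-pi^-) = 4 - 3*pi and f(-pi^+) = -2*pi - 3.
By Dirichlet's theorem the series converges to their average, [(4 - 3*pi) + (-2*pi - 3)]/2 = 1/2 - 5*pi/2.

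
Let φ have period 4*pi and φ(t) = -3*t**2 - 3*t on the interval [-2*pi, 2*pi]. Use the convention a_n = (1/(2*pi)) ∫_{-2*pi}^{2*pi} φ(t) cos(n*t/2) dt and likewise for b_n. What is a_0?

-8*pi**2

a_0 = (1/(2*pi)) ∫_{-2*pi}^{2*pi} φ(t) dt = (1/(2*pi)) · (-16*pi**3) = -8*pi**2.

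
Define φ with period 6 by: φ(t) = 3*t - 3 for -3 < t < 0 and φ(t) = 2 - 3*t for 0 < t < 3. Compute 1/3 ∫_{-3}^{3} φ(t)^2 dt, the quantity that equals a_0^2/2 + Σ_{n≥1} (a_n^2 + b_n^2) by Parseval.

76

1/3 ∫_{-3}^{3} φ(t)^2 dt = 1/3 · (228) = 76.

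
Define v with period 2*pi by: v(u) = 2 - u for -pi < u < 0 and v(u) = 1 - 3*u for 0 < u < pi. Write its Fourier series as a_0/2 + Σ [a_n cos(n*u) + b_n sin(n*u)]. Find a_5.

a_5 = 1/pi ∫_{-pi}^{pi} v(u) cos(5*u) du.
Split the integral at the breakpoints.
Integrating by parts (boundary term plus one more integral), an antiderivative of (2 - u) cos(5*u) is -u*sin(5*u)/5 + 2*sin(5*u)/5 - cos(5*u)/25; evaluating from -pi to 0: ∫_{-pi}^{0} (2 - u) cos(5*u) du = (-1/25) - (1/25) = -2/25.
Integrating by parts (boundary term plus one more integral), an antiderivative of (1 - 3*u) cos(5*u) is -3*u*sin(5*u)/5 + sin(5*u)/5 - 3*cos(5*u)/25; evaluating from 0 to pi: ∫_{0}^{pi} (1 - 3*u) cos(5*u) du = (3/25) - (-3/25) = 6/25.
Summing the pieces and multiplying by (1/pi) gives a_5 = 4/(25*pi).

4/(25*pi)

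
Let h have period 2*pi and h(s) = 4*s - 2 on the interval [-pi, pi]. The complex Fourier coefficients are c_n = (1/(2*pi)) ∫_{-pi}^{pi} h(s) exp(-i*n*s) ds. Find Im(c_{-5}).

Since h is real-valued, Im(c_{-5}) = -(1/(2*pi)) ∫_{-pi}^{pi} h(s) sin(-5*s) ds = b_{5}/2.
Integrating by parts (boundary term plus one more integral), an antiderivative of (4*s - 2) sin(-5*s) is 4*s*cos(5*s)/5 - 4*sin(5*s)/25 - 2*cos(5*s)/5; evaluating from -pi to pi: ∫_{-pi}^{pi} (4*s - 2) sin(-5*s) ds = (2/5 - 4*pi/5) - (2/5 + 4*pi/5) = -8*pi/5.
Hence Im(c_{-5}) = (-1/(2*pi))·(-8*pi/5) = 4/5.

4/5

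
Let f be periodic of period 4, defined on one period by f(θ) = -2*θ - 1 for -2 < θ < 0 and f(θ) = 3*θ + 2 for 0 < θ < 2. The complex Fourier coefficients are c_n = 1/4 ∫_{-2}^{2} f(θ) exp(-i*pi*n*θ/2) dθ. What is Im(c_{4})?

1/(4*pi)

Since f is real-valued, Im(c_{4}) = -1/4 ∫_{-2}^{2} f(θ) sin(2*pi*θ) dθ = -b_{4}/2.
Split the integral at the breakpoints.
Integrating by parts (boundary term plus one more integral), an antiderivative of (-2*θ - 1) sin(2*pi*θ) is θ*cos(2*pi*θ)/pi - sin(2*pi*θ)/(2*pi**2) + cos(2*pi*θ)/(2*pi); evaluating from -2 to 0: ∫_{-2}^{0} (-2*θ - 1) sin(2*pi*θ) dθ = (1/(2*pi)) - (-3/(2*pi)) = 2/pi.
Integrating by parts (boundary term plus one more integral), an antiderivative of (3*θ + 2) sin(2*pi*θ) is -3*θ*cos(2*pi*θ)/(2*pi) + 3*sin(2*pi*θ)/(4*pi**2) - cos(2*pi*θ)/pi; evaluating from 0 to 2: ∫_{0}^{2} (3*θ + 2) sin(2*pi*θ) dθ = (-4/pi) - (-1/pi) = -3/pi.
So ∫_{-2}^{2} f(θ) sin(2*pi*θ) dθ = -1/pi.
Hence Im(c_{4}) = (-1/4)·(-1/pi) = 1/(4*pi).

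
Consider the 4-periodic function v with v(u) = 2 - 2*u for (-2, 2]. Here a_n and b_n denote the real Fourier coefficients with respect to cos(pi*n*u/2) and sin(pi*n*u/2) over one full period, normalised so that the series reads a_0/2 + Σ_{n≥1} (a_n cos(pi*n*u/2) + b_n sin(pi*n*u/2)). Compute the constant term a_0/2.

a_0 = 1/2 ∫_{-2}^{2} v(u) du = 1/2 · (8) = 4.
So the constant term a_0/2 = 2.

2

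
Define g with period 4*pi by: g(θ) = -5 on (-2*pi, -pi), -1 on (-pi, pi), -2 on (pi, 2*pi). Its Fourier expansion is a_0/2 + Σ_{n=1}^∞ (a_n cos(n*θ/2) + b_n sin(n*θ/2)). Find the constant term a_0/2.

a_0 = (1/(2*pi)) ∫_{-2*pi}^{2*pi} g(θ) dθ = (1/(2*pi)) · (-9*pi) = -9/2.
So the constant term a_0/2 = -9/4.

-9/4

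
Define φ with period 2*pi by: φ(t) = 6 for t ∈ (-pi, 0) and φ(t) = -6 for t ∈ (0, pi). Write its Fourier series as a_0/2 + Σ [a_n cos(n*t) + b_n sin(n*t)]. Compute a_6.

a_6 = 1/pi ∫_{-pi}^{pi} φ(t) cos(6*t) dt.
φ is odd and cos(6*t) is even, so the integrand is odd over a symmetric interval and the integral vanishes.

0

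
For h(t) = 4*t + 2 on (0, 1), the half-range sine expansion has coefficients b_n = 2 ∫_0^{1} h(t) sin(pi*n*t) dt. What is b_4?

b_4 = 2 ∫_0^{1} (4*t + 2) sin(4*pi*t) dt.
Integrating by parts (boundary term plus one more integral), an antiderivative of (4*t + 2) sin(4*pi*t) is -t*cos(4*pi*t)/pi + sin(4*pi*t)/(4*pi**2) - cos(4*pi*t)/(2*pi); evaluating from 0 to 1: ∫_{0}^{1} (4*t + 2) sin(4*pi*t) dt = (-3/(2*pi)) - (-1/(2*pi)) = -1/pi.
Hence b_4 = 2·(-1/pi) = -2/pi.

-2/pi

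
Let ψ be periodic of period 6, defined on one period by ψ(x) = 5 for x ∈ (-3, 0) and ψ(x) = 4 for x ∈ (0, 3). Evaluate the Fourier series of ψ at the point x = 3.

9/2

At x = 3 the one-sided limits are ψ(3^-) = 4 and ψ(3^+) = 5.
By Dirichlet's theorem the series converges to their average, [(4) + (5)]/2 = 9/2.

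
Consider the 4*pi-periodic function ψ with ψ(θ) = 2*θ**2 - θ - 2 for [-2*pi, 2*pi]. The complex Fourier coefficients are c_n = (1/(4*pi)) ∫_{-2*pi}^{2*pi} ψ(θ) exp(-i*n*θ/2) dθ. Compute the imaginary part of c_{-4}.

1/2

Since ψ is real-valued, Im(c_{-4}) = -(1/(4*pi)) ∫_{-2*pi}^{2*pi} ψ(θ) sin(-2*θ) dθ = b_{4}/2.
Integrating by parts twice (tabular method), an antiderivative of (2*θ**2 - θ - 2) sin(-2*θ) is θ**2*cos(2*θ) - θ*sin(2*θ) - θ*cos(2*θ)/2 + sin(2*θ)/4 - 3*cos(2*θ)/2; evaluating from -2*pi to 2*pi: ∫_{-2*pi}^{2*pi} (2*θ**2 - θ - 2) sin(-2*θ) dθ = (-pi - 3/2 + 4*pi**2) - (-3/2 + pi + 4*pi**2) = -2*pi.
Hence Im(c_{-4}) = (-1/(4*pi))·(-2*pi) = 1/2.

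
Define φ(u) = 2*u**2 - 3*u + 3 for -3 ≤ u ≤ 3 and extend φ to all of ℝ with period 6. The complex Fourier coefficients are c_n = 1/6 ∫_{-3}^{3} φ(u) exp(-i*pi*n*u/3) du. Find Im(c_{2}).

-9/(2*pi)

Since φ is real-valued, Im(c_{2}) = -1/6 ∫_{-3}^{3} φ(u) sin(2*pi*u/3) du = -b_{2}/2.
Integrating by parts twice (tabular method), an antiderivative of (2*u**2 - 3*u + 3) sin(2*pi*u/3) is -3*u**2*cos(2*pi*u/3)/pi + 9*u*sin(2*pi*u/3)/pi**2 + 9*u*cos(2*pi*u/3)/(2*pi) - 27*sin(2*pi*u/3)/(4*pi**2) - 9*cos(2*pi*u/3)/(2*pi) + 27*cos(2*pi*u/3)/(2*pi**3); evaluating from -3 to 3: ∫_{-3}^{3} (2*u**2 - 3*u + 3) sin(2*pi*u/3) du = (-18/pi + 27/(2*pi**3)) - (-45/pi + 27/(2*pi**3)) = 27/pi.
Hence Im(c_{2}) = (-1/6)·(27/pi) = -9/(2*pi).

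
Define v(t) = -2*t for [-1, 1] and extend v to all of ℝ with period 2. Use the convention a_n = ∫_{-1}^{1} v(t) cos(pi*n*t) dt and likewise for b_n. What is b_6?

2/(3*pi)

b_6 = ∫_{-1}^{1} v(t) sin(6*pi*t) dt.
v is odd and sin(6*pi*t) is odd, so the integrand is even and b_6 = 2 ∫_0^{1} v(t) sin(6*pi*t) dt.
Integrating by parts (boundary term plus one more integral), an antiderivative of (-2*t) sin(6*pi*t) is t*cos(6*pi*t)/(3*pi) - sin(6*pi*t)/(18*pi**2); evaluating from 0 to 1: ∫_{0}^{1} (-2*t) sin(6*pi*t) dt = (1/(3*pi)) - (0) = 1/(3*pi).
Hence b_6 = 2·(1/(3*pi)) = 2/(3*pi).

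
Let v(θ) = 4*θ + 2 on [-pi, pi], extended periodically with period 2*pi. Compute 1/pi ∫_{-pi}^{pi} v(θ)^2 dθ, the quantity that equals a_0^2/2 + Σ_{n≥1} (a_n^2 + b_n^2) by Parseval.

8 + 32*pi**2/3

1/pi ∫_{-pi}^{pi} v(θ)^2 dθ = 1/pi · (8*pi + 32*pi**3/3) = 8 + 32*pi**2/3.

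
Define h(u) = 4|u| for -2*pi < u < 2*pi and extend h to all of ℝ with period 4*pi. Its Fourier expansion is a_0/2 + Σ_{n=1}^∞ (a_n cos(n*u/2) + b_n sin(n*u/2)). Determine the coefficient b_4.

0

b_4 = (1/(2*pi)) ∫_{-2*pi}^{2*pi} h(u) sin(2*u) du.
h is even and sin(2*u) is odd, so the integrand is odd over a symmetric interval and the integral vanishes.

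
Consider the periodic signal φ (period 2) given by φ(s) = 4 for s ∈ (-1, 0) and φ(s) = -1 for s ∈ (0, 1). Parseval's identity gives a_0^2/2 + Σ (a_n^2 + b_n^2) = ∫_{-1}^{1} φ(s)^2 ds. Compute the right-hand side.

17

∫_{-1}^{1} φ(s)^2 ds = 17.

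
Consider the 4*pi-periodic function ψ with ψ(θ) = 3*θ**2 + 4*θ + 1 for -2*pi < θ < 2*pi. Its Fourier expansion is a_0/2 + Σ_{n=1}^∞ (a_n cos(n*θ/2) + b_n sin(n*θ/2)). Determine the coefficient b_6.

-8/3

b_6 = (1/(2*pi)) ∫_{-2*pi}^{2*pi} ψ(θ) sin(3*θ) dθ.
Integrating by parts twice (tabular method), an antiderivative of (3*θ**2 + 4*θ + 1) sin(3*θ) is -θ**2*cos(3*θ) + 2*θ*sin(3*θ)/3 - 4*θ*cos(3*θ)/3 + 4*sin(3*θ)/9 - cos(3*θ)/9; evaluating from -2*pi to 2*pi: ∫_{-2*pi}^{2*pi} (3*θ**2 + 4*θ + 1) sin(3*θ) dθ = (-4*pi**2 - 8*pi/3 - 1/9) - (-4*pi**2 - 1/9 + 8*pi/3) = -16*pi/3.
Hence b_6 = (1/(2*pi))·(-16*pi/3) = -8/3.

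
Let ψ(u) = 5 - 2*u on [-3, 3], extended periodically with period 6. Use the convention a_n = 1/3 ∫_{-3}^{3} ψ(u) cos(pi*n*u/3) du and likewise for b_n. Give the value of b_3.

b_3 = 1/3 ∫_{-3}^{3} ψ(u) sin(pi*u) du.
Integrating by parts (boundary term plus one more integral), an antiderivative of (5 - 2*u) sin(pi*u) is 2*u*cos(pi*u)/pi - 2*sin(pi*u)/pi**2 - 5*cos(pi*u)/pi; evaluating from -3 to 3: ∫_{-3}^{3} (5 - 2*u) sin(pi*u) du = (-1/pi) - (11/pi) = -12/pi.
Hence b_3 = (1/3)·(-12/pi) = -4/pi.

-4/pi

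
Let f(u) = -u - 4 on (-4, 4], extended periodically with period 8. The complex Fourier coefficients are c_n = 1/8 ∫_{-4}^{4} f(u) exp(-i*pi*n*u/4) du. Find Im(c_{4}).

-1/pi

Since f is real-valued, Im(c_{4}) = -1/8 ∫_{-4}^{4} f(u) sin(pi*u) du = -b_{4}/2.
Integrating by parts (boundary term plus one more integral), an antiderivative of (-u - 4) sin(pi*u) is u*cos(pi*u)/pi - sin(pi*u)/pi**2 + 4*cos(pi*u)/pi; evaluating from -4 to 4: ∫_{-4}^{4} (-u - 4) sin(pi*u) du = (8/pi) - (0) = 8/pi.
Hence Im(c_{4}) = (-1/8)·(8/pi) = -1/pi.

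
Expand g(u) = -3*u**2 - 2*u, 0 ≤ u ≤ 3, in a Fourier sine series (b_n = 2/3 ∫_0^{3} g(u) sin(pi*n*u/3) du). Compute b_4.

b_4 = 2/3 ∫_0^{3} (-3*u**2 - 2*u) sin(4*pi*u/3) du.
Integrating by parts twice (tabular method), an antiderivative of (-3*u**2 - 2*u) sin(4*pi*u/3) is 9*u**2*cos(4*pi*u/3)/(4*pi) - 27*u*sin(4*pi*u/3)/(8*pi**2) + 3*u*cos(4*pi*u/3)/(2*pi) - 9*sin(4*pi*u/3)/(8*pi**2) - 81*cos(4*pi*u/3)/(32*pi**3); evaluating from 0 to 3: ∫_{0}^{3} (-3*u**2 - 2*u) sin(4*pi*u/3) du = (9*(-9 + 88*pi**2)/(32*pi**3)) - (-81/(32*pi**3)) = 99/(4*pi).
Hence b_4 = (2/3)·(99/(4*pi)) = 33/(2*pi).

33/(2*pi)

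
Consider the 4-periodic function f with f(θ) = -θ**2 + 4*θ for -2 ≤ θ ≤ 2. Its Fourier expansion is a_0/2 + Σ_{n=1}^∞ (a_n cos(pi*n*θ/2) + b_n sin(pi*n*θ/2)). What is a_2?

a_2 = 1/2 ∫_{-2}^{2} f(θ) cos(pi*θ) dθ.
Integrating by parts twice (tabular method), an antiderivative of (-θ**2 + 4*θ) cos(pi*θ) is -θ**2*sin(pi*θ)/pi + 4*θ*sin(pi*θ)/pi - 2*θ*cos(pi*θ)/pi**2 + 2*sin(pi*θ)/pi**3 + 4*cos(pi*θ)/pi**2; evaluating from -2 to 2: ∫_{-2}^{2} (-θ**2 + 4*θ) cos(pi*θ) dθ = (0) - (8/pi**2) = -8/pi**2.
Hence a_2 = (1/2)·(-8/pi**2) = -4/pi**2.

-4/pi**2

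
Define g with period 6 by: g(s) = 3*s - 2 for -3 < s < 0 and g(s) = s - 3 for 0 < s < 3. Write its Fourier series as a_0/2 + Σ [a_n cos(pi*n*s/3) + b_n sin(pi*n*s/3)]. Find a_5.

12/(25*pi**2)

a_5 = 1/3 ∫_{-3}^{3} g(s) cos(5*pi*s/3) ds.
Split the integral at the breakpoints.
Integrating by parts (boundary term plus one more integral), an antiderivative of (3*s - 2) cos(5*pi*s/3) is 9*s*sin(5*pi*s/3)/(5*pi) - 6*sin(5*pi*s/3)/(5*pi) + 27*cos(5*pi*s/3)/(25*pi**2); evaluating from -3 to 0: ∫_{-3}^{0} (3*s - 2) cos(5*pi*s/3) ds = (27/(25*pi**2)) - (-27/(25*pi**2)) = 54/(25*pi**2).
Integrating by parts (boundary term plus one more integral), an antiderivative of (s - 3) cos(5*pi*s/3) is 3*s*sin(5*pi*s/3)/(5*pi) - 9*sin(5*pi*s/3)/(5*pi) + 9*cos(5*pi*s/3)/(25*pi**2); evaluating from 0 to 3: ∫_{0}^{3} (s - 3) cos(5*pi*s/3) ds = (-9/(25*pi**2)) - (9/(25*pi**2)) = -18/(25*pi**2).
Summing the pieces and multiplying by (1/3) gives a_5 = 12/(25*pi**2).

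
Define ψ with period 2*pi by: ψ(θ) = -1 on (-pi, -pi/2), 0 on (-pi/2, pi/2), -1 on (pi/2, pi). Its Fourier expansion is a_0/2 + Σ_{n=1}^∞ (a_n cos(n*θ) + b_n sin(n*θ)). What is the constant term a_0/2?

-1/2

a_0 = 1/pi ∫_{-pi}^{pi} ψ(θ) dθ = 1/pi · (-pi) = -1.
So the constant term a_0/2 = -1/2.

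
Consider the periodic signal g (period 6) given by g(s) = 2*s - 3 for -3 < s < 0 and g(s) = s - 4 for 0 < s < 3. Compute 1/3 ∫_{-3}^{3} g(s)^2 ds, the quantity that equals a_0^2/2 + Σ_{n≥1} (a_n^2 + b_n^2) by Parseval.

46

1/3 ∫_{-3}^{3} g(s)^2 ds = 1/3 · (138) = 46.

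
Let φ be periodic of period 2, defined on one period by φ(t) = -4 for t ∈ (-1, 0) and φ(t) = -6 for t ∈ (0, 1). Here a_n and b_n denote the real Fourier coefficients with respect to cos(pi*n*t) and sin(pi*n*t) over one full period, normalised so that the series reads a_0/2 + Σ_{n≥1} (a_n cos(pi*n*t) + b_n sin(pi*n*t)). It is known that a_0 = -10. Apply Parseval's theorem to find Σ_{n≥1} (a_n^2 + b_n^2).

Parseval: a_0^2/2 + Σ_{n≥1} (a_n^2+b_n^2) = ∫_{-1}^{1} φ(t)^2 dt = 52.
Subtract a_0^2/2 = 50: Σ (a_n^2+b_n^2) = 2.

2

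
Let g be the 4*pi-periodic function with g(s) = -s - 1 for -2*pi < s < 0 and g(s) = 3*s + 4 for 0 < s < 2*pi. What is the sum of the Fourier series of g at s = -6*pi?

s = -6*pi differs from s = -2*pi by -1 full period(s), and the series is 4*pi-periodic.
At s = -2*pi the one-sided limits are g(-2*pi^-) = 4 + 6*pi and g(-2*pi^+) = -1 + 2*pi.
By Dirichlet's theorem the series converges to their average, [(4 + 6*pi) + (-1 + 2*pi)]/2 = 3/2 + 4*pi.

3/2 + 4*pi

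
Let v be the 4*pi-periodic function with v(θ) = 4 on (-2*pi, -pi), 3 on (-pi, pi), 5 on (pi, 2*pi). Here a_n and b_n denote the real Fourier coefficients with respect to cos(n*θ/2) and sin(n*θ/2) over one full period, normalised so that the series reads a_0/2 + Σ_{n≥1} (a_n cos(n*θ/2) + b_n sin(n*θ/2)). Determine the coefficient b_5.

b_5 = (1/(2*pi)) ∫_{-2*pi}^{2*pi} v(θ) sin(5*θ/2) dθ.
Split the integral at the breakpoints.
Directly, an antiderivative of (4) sin(5*θ/2) is -8*cos(5*θ/2)/5; evaluating from -2*pi to -pi: ∫_{-2*pi}^{-pi} (4) sin(5*θ/2) dθ = (0) - (8/5) = -8/5.
Directly, an antiderivative of (3) sin(5*θ/2) is -6*cos(5*θ/2)/5; evaluating from -pi to pi: ∫_{-pi}^{pi} (3) sin(5*θ/2) dθ = (0) - (0) = 0.
Directly, an antiderivative of (5) sin(5*θ/2) is -2*cos(5*θ/2); evaluating from pi to 2*pi: ∫_{pi}^{2*pi} (5) sin(5*θ/2) dθ = (2) - (0) = 2.
Summing the pieces and multiplying by (1/(2*pi)) gives b_5 = 1/(5*pi).

1/(5*pi)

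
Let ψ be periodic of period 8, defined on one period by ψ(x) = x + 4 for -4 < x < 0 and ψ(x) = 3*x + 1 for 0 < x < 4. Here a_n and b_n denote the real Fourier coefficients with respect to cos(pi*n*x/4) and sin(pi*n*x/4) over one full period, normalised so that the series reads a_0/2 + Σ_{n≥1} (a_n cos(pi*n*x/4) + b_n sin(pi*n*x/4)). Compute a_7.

a_7 = 1/4 ∫_{-4}^{4} ψ(x) cos(7*pi*x/4) dx.
Split the integral at the breakpoints.
Integrating by parts (boundary term plus one more integral), an antiderivative of (x + 4) cos(7*pi*x/4) is 4*x*sin(7*pi*x/4)/(7*pi) + 16*sin(7*pi*x/4)/(7*pi) + 16*cos(7*pi*x/4)/(49*pi**2); evaluating from -4 to 0: ∫_{-4}^{0} (x + 4) cos(7*pi*x/4) dx = (16/(49*pi**2)) - (-16/(49*pi**2)) = 32/(49*pi**2).
Integrating by parts (boundary term plus one more integral), an antiderivative of (3*x + 1) cos(7*pi*x/4) is 12*x*sin(7*pi*x/4)/(7*pi) + 4*sin(7*pi*x/4)/(7*pi) + 48*cos(7*pi*x/4)/(49*pi**2); evaluating from 0 to 4: ∫_{0}^{4} (3*x + 1) cos(7*pi*x/4) dx = (-48/(49*pi**2)) - (48/(49*pi**2)) = -96/(49*pi**2).
Summing the pieces and multiplying by (1/4) gives a_7 = -16/(49*pi**2).

-16/(49*pi**2)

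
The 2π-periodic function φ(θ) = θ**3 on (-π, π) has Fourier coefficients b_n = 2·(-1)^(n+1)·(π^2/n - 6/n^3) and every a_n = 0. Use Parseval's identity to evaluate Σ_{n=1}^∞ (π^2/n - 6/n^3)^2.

Parseval: Σ b_n^2 = (1/π) ∫_{-π}^{π} φ(θ)^2 dθ = 2*pi**6/7.
b_n^2 = 4·(π^2/n - 6/n^3)^2, so the sum equals (2*pi**6/7)/4 = pi**6/14.

pi**6/14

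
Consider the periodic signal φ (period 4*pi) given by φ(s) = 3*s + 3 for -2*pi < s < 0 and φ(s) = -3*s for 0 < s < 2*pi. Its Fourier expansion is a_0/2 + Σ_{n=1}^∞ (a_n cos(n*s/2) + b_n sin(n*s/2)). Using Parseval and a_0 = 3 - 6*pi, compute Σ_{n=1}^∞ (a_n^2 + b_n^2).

9/2 + 6*pi**2

Parseval: a_0^2/2 + Σ_{n≥1} (a_n^2+b_n^2) = (1/(2*pi)) ∫_{-2*pi}^{2*pi} φ(s)^2 ds = -18*pi + 9 + 24*pi**2.
Subtract a_0^2/2 = 9*(1 - 2*pi)**2/2: Σ (a_n^2+b_n^2) = 9/2 + 6*pi**2.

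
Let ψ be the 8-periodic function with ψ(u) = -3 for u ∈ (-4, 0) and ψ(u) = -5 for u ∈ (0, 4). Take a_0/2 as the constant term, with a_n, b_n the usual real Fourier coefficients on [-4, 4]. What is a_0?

a_0 = 1/4 ∫_{-4}^{4} ψ(u) du = 1/4 · (-32) = -8.

-8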